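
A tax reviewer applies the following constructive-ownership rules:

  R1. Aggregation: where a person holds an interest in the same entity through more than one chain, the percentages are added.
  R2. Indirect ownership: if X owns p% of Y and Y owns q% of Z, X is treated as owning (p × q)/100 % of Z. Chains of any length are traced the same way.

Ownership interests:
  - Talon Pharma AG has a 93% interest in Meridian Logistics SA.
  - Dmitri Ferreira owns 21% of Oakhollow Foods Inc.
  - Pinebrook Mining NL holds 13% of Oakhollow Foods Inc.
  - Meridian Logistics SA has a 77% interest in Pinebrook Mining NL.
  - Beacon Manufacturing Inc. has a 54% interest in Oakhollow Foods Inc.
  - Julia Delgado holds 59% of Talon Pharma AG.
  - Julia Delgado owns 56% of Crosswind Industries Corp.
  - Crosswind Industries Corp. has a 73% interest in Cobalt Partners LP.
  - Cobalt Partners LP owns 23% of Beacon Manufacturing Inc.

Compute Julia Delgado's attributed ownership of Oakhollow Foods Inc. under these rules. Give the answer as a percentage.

10.569783%

Chain via Crosswind Industries Corp. → Cobalt Partners LP → Beacon Manufacturing Inc. (R2): 56% × 73% × 23% × 54% = 5.077296% of Oakhollow Foods Inc.
Chain via Talon Pharma AG → Meridian Logistics SA → Pinebrook Mining NL (R2): 59% × 93% × 77% × 13% = 5.492487% of Oakhollow Foods Inc.
Aggregating (R1): 5.077296% + 5.492487% = 10.569783%.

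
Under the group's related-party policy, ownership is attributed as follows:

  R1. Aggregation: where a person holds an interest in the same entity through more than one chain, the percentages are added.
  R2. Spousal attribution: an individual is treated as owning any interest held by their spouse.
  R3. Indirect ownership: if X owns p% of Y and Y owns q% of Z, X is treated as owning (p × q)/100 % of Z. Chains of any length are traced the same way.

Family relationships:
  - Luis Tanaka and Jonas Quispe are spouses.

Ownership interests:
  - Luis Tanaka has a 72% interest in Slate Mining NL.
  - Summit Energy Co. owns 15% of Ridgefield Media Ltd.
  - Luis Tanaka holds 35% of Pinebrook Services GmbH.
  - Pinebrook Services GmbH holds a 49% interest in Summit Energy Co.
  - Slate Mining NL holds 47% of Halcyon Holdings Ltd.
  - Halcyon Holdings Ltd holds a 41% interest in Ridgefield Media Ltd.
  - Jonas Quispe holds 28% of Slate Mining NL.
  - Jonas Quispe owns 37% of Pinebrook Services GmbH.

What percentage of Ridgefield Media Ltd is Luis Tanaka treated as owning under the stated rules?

24.562%

By spousal attribution (R2), Luis Tanaka is treated as also owning Jonas Quispe's interest in Slate Mining NL, giving 72% + 28% = 100%.
By spousal attribution (R2), Luis Tanaka is treated as also owning Jonas Quispe's interest in Pinebrook Services GmbH, giving 35% + 37% = 72%.
Chain via Slate Mining NL → Halcyon Holdings Ltd (R3): 100% × 47% × 41% = 19.27% of Ridgefield Media Ltd.
Chain via Pinebrook Services GmbH → Summit Energy Co. (R3): 72% × 49% × 15% = 5.292% of Ridgefield Media Ltd.
Aggregating (R1): 19.27% + 5.292% = 24.562%.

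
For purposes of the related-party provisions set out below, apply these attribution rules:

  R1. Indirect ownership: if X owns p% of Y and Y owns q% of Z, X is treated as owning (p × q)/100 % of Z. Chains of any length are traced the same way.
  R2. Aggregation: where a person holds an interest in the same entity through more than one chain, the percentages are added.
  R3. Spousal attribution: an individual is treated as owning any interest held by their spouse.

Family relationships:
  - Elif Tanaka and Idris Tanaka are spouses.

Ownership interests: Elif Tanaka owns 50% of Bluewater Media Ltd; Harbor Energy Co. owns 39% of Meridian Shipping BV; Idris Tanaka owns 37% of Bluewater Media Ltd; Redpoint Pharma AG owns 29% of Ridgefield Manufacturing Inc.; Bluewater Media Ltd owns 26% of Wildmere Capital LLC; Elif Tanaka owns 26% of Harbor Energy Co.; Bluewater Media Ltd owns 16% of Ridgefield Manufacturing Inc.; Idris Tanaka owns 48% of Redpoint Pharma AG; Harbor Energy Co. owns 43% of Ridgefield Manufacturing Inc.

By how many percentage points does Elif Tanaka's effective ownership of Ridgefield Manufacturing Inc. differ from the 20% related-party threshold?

By spousal attribution (R3), Elif Tanaka is treated as also owning Idris Tanaka's interest in Bluewater Media Ltd, giving 50% + 37% = 87%.
By spousal attribution (R3), Elif Tanaka is treated as owning Idris Tanaka's 48% interest in Redpoint Pharma AG.
Chain via Harbor Energy Co. (R1): 26% × 43% = 11.18% of Ridgefield Manufacturing Inc.
Chain via Bluewater Media Ltd (R1): 87% × 16% = 13.92% of Ridgefield Manufacturing Inc.
Chain via Redpoint Pharma AG (R1): 48% × 29% = 13.92% of Ridgefield Manufacturing Inc.
Aggregating (R2): 11.18% + 13.92% + 13.92% = 39.02%.
39.02% exceeds the 20% threshold by 19.02 percentage points.

19.02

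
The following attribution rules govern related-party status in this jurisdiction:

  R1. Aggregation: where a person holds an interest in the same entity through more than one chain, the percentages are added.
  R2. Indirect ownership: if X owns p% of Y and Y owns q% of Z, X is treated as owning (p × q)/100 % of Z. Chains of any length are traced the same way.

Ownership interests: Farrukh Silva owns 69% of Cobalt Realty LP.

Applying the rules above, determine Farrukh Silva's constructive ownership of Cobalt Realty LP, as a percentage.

Direct interest in Cobalt Realty LP: 69%.

69%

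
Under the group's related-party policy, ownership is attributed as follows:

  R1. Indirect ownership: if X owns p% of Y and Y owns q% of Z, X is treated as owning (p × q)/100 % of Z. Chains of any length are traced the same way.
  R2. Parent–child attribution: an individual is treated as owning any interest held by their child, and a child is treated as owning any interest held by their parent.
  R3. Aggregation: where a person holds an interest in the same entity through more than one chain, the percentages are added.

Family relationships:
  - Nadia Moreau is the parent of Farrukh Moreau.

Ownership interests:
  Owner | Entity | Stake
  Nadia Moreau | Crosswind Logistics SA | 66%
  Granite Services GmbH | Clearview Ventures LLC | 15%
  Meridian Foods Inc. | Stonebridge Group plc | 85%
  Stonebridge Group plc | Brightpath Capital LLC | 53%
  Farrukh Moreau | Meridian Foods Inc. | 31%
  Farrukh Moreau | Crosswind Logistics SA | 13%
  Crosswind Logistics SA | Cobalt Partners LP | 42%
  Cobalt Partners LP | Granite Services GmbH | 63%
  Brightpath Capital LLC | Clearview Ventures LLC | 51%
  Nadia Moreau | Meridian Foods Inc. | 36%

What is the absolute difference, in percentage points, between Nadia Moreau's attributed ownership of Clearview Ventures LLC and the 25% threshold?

By parent–child attribution (R2), Nadia Moreau is treated as also owning Farrukh Moreau's interest in Crosswind Logistics SA, giving 66% + 13% = 79%.
By parent–child attribution (R2), Nadia Moreau is treated as also owning Farrukh Moreau's interest in Meridian Foods Inc, giving 36% + 31% = 67%.
Chain via Crosswind Logistics SA → Cobalt Partners LP → Granite Services GmbH (R1): 79% × 42% × 63% × 15% = 3.13551% of Clearview Ventures LLC.
Chain via Meridian Foods Inc. → Stonebridge Group plc → Brightpath Capital LLC (R1): 67% × 85% × 53% × 51% = 15.393585% of Clearview Ventures LLC.
Aggregating (R3): 3.13551% + 15.393585% = 18.529095%.
18.529095% falls short of the 25% threshold by 6.470905 percentage points.

6.470905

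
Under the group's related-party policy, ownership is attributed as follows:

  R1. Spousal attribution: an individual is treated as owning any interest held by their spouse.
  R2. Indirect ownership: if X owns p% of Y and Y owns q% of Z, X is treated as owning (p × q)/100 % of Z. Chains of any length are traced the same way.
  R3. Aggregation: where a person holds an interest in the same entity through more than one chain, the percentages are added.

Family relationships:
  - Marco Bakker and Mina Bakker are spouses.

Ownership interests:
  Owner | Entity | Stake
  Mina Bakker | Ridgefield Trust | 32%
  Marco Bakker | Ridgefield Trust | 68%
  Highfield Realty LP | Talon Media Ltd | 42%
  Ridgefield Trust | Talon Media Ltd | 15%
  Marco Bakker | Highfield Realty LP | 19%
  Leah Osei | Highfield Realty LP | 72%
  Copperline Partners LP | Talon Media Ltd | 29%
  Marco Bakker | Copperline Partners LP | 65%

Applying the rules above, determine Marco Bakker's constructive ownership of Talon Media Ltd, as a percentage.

41.83%

By spousal attribution (R1), Marco Bakker is treated as also owning Mina Bakker's interest in Ridgefield Trust, giving 68% + 32% = 100%.
Chain via Ridgefield Trust (R2): 100% × 15% = 15% of Talon Media Ltd.
Chain via Highfield Realty LP (R2): 19% × 42% = 7.98% of Talon Media Ltd.
Chain via Copperline Partners LP (R2): 65% × 29% = 18.85% of Talon Media Ltd.
Aggregating (R3): 15% + 7.98% + 18.85% = 41.83%.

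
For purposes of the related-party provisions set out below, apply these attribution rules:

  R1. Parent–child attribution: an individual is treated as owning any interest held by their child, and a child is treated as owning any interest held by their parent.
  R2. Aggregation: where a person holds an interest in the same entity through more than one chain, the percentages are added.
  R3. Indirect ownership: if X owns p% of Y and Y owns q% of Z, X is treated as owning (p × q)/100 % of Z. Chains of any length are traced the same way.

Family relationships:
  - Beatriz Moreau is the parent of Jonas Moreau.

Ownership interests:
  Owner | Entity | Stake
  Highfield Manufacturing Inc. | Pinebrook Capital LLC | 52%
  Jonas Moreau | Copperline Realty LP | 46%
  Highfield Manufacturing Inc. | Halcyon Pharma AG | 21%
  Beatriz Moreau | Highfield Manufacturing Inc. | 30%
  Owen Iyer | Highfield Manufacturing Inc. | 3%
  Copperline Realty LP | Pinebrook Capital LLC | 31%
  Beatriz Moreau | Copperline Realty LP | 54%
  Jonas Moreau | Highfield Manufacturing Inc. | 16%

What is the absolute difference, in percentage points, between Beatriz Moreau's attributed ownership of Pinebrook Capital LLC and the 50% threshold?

By parent–child attribution (R1), Beatriz Moreau is treated as also owning Jonas Moreau's interest in Highfield Manufacturing Inc, giving 30% + 16% = 46%.
By parent–child attribution (R1), Beatriz Moreau is treated as also owning Jonas Moreau's interest in Copperline Realty LP, giving 54% + 46% = 100%.
Chain via Highfield Manufacturing Inc. (R3): 46% × 52% = 23.92% of Pinebrook Capital LLC.
Chain via Copperline Realty LP (R3): 100% × 31% = 31% of Pinebrook Capital LLC.
Aggregating (R2): 23.92% + 31% = 54.92%.
54.92% exceeds the 50% threshold by 4.92 percentage points.

4.92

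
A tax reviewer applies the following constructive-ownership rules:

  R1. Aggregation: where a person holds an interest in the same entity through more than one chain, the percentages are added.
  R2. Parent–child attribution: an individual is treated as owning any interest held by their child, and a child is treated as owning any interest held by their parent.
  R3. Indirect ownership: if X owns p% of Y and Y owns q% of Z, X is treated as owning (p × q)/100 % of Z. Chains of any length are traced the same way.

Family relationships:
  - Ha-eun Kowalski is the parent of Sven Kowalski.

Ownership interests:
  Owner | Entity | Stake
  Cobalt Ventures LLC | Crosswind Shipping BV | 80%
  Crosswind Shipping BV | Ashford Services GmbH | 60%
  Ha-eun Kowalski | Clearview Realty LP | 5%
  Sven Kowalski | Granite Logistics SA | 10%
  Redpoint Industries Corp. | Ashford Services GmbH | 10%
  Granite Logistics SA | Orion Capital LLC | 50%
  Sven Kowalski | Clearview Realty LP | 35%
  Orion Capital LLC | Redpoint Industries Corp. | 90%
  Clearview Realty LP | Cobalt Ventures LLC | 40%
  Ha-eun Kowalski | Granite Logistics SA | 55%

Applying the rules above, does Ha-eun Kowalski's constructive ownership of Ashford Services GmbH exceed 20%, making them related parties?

No

By parent–child attribution (R2), Ha-eun Kowalski is treated as also owning Sven Kowalski's interest in Clearview Realty LP, giving 5% + 35% = 40%.
By parent–child attribution (R2), Ha-eun Kowalski is treated as also owning Sven Kowalski's interest in Granite Logistics SA, giving 55% + 10% = 65%.
Chain via Clearview Realty LP → Cobalt Ventures LLC → Crosswind Shipping BV (R3): 40% × 40% × 80% × 60% = 7.68% of Ashford Services GmbH.
Chain via Granite Logistics SA → Orion Capital LLC → Redpoint Industries Corp. (R3): 65% × 50% × 90% × 10% = 2.925% of Ashford Services GmbH.
Aggregating (R1): 7.68% + 2.925% = 10.605%.
10.605% does not exceed the 20% threshold, so Ha-eun is not a related party to Ashford Services GmbH.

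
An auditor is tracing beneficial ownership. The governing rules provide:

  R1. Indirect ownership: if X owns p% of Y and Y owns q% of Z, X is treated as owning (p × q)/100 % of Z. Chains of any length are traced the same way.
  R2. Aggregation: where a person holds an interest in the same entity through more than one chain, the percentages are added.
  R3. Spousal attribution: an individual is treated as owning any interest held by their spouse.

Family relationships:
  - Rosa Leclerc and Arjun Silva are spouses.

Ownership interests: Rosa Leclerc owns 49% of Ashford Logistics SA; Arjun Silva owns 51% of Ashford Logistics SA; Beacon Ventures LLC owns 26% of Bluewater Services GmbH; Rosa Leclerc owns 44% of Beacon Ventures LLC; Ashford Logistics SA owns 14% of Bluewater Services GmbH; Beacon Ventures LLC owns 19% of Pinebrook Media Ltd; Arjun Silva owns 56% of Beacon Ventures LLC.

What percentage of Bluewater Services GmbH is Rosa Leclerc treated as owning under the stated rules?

40%

By spousal attribution (R3), Rosa Leclerc is treated as also owning Arjun Silva's interest in Beacon Ventures LLC, giving 44% + 56% = 100%.
By spousal attribution (R3), Rosa Leclerc is treated as also owning Arjun Silva's interest in Ashford Logistics SA, giving 49% + 51% = 100%.
Chain via Beacon Ventures LLC (R1): 100% × 26% = 26% of Bluewater Services GmbH.
Chain via Ashford Logistics SA (R1): 100% × 14% = 14% of Bluewater Services GmbH.
Aggregating (R2): 26% + 14% = 40%.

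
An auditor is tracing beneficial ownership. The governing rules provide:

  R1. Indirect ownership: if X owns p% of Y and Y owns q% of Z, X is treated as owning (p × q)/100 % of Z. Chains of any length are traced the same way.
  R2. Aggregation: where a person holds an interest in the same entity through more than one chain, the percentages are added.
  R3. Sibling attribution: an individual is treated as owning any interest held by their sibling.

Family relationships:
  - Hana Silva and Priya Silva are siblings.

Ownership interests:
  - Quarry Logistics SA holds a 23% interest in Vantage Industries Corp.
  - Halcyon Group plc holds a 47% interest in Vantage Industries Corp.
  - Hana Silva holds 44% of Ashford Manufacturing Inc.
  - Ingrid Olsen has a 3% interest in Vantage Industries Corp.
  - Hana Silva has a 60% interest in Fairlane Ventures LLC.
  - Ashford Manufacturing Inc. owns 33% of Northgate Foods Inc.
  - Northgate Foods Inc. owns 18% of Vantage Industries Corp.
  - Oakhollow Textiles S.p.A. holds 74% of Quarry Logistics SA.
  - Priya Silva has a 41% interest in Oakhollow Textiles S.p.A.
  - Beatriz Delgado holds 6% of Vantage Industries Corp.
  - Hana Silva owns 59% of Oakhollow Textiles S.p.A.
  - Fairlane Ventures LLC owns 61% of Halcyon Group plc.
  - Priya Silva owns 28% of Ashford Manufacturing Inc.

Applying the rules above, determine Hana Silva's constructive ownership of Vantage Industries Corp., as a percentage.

By sibling attribution (R3), Hana Silva is treated as also owning Priya Silva's interest in Ashford Manufacturing Inc, giving 44% + 28% = 72%.
By sibling attribution (R3), Hana Silva is treated as also owning Priya Silva's interest in Oakhollow Textiles S.p.A, giving 59% + 41% = 100%.
Chain via Ashford Manufacturing Inc. → Northgate Foods Inc. (R1): 72% × 33% × 18% = 4.2768% of Vantage Industries Corp.
Chain via Oakhollow Textiles S.p.A. → Quarry Logistics SA (R1): 100% × 74% × 23% = 17.02% of Vantage Industries Corp.
Chain via Fairlane Ventures LLC → Halcyon Group plc (R1): 60% × 61% × 47% = 17.202% of Vantage Industries Corp.
Aggregating (R2): 4.2768% + 17.02% + 17.202% = 38.4988%.

38.4988%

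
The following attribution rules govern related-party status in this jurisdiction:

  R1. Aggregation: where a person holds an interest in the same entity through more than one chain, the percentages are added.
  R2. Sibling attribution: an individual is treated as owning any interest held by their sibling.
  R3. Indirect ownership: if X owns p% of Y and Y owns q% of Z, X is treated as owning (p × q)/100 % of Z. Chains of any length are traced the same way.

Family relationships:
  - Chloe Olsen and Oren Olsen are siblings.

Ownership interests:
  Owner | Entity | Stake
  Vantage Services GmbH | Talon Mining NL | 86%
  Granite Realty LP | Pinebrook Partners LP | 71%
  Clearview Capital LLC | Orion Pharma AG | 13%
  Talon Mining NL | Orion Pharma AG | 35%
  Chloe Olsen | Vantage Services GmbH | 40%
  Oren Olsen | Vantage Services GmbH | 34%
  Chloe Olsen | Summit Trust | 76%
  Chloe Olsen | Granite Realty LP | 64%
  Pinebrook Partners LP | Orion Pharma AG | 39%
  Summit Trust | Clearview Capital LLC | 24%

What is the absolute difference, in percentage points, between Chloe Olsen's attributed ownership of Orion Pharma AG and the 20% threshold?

By sibling attribution (R2), Chloe Olsen is treated as also owning Oren Olsen's interest in Vantage Services GmbH, giving 40% + 34% = 74%.
Chain via Vantage Services GmbH → Talon Mining NL (R3): 74% × 86% × 35% = 22.274% of Orion Pharma AG.
Chain via Summit Trust → Clearview Capital LLC (R3): 76% × 24% × 13% = 2.3712% of Orion Pharma AG.
Chain via Granite Realty LP → Pinebrook Partners LP (R3): 64% × 71% × 39% = 17.7216% of Orion Pharma AG.
Aggregating (R1): 22.274% + 2.3712% + 17.7216% = 42.3668%.
42.3668% exceeds the 20% threshold by 22.3668 percentage points.

22.3668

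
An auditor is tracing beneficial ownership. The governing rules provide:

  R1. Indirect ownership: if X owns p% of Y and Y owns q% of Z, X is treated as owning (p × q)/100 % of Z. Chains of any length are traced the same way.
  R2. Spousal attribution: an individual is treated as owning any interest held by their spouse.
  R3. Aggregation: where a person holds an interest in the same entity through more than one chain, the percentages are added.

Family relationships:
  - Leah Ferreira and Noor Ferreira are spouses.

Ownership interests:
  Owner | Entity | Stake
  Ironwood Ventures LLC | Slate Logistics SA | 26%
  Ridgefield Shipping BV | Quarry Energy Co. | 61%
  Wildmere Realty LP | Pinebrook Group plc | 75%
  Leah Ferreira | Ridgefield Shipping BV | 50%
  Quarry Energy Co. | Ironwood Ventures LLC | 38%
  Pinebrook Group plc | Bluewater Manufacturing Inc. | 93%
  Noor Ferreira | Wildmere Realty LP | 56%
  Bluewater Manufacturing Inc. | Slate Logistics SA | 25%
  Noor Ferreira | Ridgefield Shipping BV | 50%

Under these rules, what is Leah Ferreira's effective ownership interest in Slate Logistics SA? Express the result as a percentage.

15.7918%

By spousal attribution (R2), Leah Ferreira is treated as also owning Noor Ferreira's interest in Ridgefield Shipping BV, giving 50% + 50% = 100%.
By spousal attribution (R2), Leah Ferreira is treated as owning Noor Ferreira's 56% interest in Wildmere Realty LP.
Chain via Ridgefield Shipping BV → Quarry Energy Co. → Ironwood Ventures LLC (R1): 100% × 61% × 38% × 26% = 6.0268% of Slate Logistics SA.
Chain via Wildmere Realty LP → Pinebrook Group plc → Bluewater Manufacturing Inc. (R1): 56% × 75% × 93% × 25% = 9.765% of Slate Logistics SA.
Aggregating (R3): 6.0268% + 9.765% = 15.7918%.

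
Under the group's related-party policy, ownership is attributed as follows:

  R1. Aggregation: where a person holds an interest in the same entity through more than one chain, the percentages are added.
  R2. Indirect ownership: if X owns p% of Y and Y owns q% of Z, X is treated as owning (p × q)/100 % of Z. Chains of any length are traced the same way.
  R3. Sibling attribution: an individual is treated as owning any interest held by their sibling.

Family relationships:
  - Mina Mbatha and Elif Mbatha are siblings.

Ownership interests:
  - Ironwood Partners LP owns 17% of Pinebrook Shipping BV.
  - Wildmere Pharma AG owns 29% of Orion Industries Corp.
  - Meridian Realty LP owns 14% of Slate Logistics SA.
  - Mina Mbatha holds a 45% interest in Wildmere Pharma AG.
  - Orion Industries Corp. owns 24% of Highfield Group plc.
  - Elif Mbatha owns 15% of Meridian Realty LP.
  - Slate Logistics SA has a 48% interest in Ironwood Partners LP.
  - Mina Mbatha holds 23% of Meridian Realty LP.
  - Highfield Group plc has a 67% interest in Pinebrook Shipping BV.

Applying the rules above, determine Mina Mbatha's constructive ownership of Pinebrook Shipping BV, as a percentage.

2.532552%

By sibling attribution (R3), Mina Mbatha is treated as also owning Elif Mbatha's interest in Meridian Realty LP, giving 23% + 15% = 38%.
Chain via Wildmere Pharma AG → Orion Industries Corp. → Highfield Group plc (R2): 45% × 29% × 24% × 67% = 2.09844% of Pinebrook Shipping BV.
Chain via Meridian Realty LP → Slate Logistics SA → Ironwood Partners LP (R2): 38% × 14% × 48% × 17% = 0.434112% of Pinebrook Shipping BV.
Aggregating (R1): 2.09844% + 0.434112% = 2.532552%.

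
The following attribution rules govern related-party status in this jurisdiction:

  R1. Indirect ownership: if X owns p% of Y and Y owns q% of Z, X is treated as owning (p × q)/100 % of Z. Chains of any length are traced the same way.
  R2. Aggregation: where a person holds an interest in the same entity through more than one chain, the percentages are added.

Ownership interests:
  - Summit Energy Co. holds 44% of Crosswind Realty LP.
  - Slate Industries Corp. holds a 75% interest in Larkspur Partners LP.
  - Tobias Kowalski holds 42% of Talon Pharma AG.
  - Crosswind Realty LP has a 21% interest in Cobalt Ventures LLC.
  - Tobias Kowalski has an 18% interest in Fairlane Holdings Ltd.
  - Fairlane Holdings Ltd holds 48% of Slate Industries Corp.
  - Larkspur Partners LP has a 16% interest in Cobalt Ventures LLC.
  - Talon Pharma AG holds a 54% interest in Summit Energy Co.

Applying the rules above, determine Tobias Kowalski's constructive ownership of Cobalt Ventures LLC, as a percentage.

Chain via Talon Pharma AG → Summit Energy Co. → Crosswind Realty LP (R1): 42% × 54% × 44% × 21% = 2.095632% of Cobalt Ventures LLC.
Chain via Fairlane Holdings Ltd → Slate Industries Corp. → Larkspur Partners LP (R1): 18% × 48% × 75% × 16% = 1.0368% of Cobalt Ventures LLC.
Aggregating (R2): 2.095632% + 1.0368% = 3.132432%.

3.132432%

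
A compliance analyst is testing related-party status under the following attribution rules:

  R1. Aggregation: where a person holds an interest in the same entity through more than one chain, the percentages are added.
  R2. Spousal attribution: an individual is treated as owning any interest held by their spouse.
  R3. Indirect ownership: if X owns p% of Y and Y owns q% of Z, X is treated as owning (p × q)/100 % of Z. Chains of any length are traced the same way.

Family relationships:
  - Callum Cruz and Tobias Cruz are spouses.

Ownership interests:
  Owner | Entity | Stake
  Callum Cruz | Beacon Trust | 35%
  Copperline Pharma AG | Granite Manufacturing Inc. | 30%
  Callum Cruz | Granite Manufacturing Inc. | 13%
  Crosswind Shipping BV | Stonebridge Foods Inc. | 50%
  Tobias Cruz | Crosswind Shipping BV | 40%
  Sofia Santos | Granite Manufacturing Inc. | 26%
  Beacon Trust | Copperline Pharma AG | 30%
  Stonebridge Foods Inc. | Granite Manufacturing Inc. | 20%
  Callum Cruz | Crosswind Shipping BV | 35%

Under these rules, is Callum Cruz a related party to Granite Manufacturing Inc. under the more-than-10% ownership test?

By spousal attribution (R2), Callum Cruz is treated as also owning Tobias Cruz's interest in Crosswind Shipping BV, giving 35% + 40% = 75%.
Chain via Crosswind Shipping BV → Stonebridge Foods Inc. (R3): 75% × 50% × 20% = 7.5% of Granite Manufacturing Inc.
Chain via Beacon Trust → Copperline Pharma AG (R3): 35% × 30% × 30% = 3.15% of Granite Manufacturing Inc.
Direct interest in Granite Manufacturing Inc: 13%.
Aggregating (R1): 7.5% + 3.15% + 13% = 23.65%.
23.65% exceeds the 10% threshold, so Callum is a related party to Granite Manufacturing Inc.

Yes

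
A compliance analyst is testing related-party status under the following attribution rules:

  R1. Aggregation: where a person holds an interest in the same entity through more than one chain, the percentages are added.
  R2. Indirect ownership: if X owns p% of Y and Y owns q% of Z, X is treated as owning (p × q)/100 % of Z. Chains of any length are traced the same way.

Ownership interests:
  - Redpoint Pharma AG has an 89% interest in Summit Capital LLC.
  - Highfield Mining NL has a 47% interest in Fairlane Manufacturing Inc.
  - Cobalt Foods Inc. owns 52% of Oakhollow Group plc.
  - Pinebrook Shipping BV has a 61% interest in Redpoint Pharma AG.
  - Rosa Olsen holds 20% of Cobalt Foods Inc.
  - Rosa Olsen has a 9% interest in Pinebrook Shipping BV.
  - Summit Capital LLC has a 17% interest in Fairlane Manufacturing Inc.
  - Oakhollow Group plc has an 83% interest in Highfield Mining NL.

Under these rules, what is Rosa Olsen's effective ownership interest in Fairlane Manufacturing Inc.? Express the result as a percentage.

4.887677%

Chain via Cobalt Foods Inc. → Oakhollow Group plc → Highfield Mining NL (R2): 20% × 52% × 83% × 47% = 4.05704% of Fairlane Manufacturing Inc.
Chain via Pinebrook Shipping BV → Redpoint Pharma AG → Summit Capital LLC (R2): 9% × 61% × 89% × 17% = 0.830637% of Fairlane Manufacturing Inc.
Aggregating (R1): 4.05704% + 0.830637% = 4.887677%.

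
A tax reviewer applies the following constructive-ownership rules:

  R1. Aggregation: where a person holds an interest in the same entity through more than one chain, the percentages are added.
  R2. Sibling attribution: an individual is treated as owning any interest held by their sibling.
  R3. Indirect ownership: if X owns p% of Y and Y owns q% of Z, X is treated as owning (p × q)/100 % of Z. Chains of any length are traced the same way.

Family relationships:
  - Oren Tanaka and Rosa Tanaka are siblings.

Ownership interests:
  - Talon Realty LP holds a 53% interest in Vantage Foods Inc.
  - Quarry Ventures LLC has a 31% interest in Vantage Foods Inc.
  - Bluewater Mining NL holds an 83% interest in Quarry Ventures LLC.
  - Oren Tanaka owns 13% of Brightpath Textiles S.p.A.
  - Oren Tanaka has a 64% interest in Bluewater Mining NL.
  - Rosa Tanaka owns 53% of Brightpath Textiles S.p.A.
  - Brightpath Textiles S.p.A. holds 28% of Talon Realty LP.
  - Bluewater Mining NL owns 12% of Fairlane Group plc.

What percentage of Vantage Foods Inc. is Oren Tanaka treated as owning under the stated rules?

By sibling attribution (R2), Oren Tanaka is treated as also owning Rosa Tanaka's interest in Brightpath Textiles S.p.A, giving 13% + 53% = 66%.
Chain via Bluewater Mining NL → Quarry Ventures LLC (R3): 64% × 83% × 31% = 16.4672% of Vantage Foods Inc.
Chain via Brightpath Textiles S.p.A. → Talon Realty LP (R3): 66% × 28% × 53% = 9.7944% of Vantage Foods Inc.
Aggregating (R1): 16.4672% + 9.7944% = 26.2616%.

26.2616%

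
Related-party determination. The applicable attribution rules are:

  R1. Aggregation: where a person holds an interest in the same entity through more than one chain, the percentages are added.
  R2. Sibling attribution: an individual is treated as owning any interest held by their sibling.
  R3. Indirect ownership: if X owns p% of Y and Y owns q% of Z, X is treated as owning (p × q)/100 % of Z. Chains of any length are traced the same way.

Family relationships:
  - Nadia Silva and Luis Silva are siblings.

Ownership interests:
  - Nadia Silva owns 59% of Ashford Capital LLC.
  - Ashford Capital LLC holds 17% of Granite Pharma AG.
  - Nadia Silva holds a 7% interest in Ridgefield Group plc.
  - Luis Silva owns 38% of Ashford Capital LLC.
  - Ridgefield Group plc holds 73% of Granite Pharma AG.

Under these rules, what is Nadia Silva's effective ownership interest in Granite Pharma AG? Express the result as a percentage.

By sibling attribution (R2), Nadia Silva is treated as also owning Luis Silva's interest in Ashford Capital LLC, giving 59% + 38% = 97%.
Chain via Ashford Capital LLC (R3): 97% × 17% = 16.49% of Granite Pharma AG.
Chain via Ridgefield Group plc (R3): 7% × 73% = 5.11% of Granite Pharma AG.
Aggregating (R1): 16.49% + 5.11% = 21.6%.

21.6%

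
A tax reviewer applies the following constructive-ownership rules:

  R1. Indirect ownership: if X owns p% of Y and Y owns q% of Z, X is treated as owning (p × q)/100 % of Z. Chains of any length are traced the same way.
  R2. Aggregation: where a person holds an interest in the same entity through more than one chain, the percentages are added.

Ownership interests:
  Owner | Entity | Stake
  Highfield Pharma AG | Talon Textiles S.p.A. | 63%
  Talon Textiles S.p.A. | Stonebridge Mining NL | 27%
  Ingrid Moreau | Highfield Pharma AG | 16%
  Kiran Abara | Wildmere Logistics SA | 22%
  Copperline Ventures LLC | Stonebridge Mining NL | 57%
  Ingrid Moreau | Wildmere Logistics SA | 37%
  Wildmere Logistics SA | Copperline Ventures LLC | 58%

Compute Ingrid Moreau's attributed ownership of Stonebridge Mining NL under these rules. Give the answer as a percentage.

14.9538%

Chain via Highfield Pharma AG → Talon Textiles S.p.A. (R1): 16% × 63% × 27% = 2.7216% of Stonebridge Mining NL.
Chain via Wildmere Logistics SA → Copperline Ventures LLC (R1): 37% × 58% × 57% = 12.2322% of Stonebridge Mining NL.
Aggregating (R2): 2.7216% + 12.2322% = 14.9538%.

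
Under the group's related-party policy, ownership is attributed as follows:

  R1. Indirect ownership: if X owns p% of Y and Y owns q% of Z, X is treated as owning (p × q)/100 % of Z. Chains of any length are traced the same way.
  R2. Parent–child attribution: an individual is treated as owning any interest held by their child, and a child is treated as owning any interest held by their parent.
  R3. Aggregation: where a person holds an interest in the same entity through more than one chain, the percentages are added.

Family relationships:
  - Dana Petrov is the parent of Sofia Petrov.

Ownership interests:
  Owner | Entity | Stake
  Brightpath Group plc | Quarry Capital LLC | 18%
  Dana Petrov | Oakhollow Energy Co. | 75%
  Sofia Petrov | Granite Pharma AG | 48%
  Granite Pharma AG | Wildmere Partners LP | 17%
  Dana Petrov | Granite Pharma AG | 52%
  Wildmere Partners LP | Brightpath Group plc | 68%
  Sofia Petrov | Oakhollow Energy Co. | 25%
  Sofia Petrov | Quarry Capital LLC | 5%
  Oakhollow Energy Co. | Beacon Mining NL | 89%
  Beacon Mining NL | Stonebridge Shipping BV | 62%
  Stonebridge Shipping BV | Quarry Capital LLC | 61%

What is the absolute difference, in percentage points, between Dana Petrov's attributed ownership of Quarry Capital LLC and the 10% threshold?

30.7406

By parent–child attribution (R2), Dana Petrov is treated as also owning Sofia Petrov's interest in Granite Pharma AG, giving 52% + 48% = 100%.
By parent–child attribution (R2), Dana Petrov is treated as also owning Sofia Petrov's interest in Oakhollow Energy Co, giving 75% + 25% = 100%.
By parent–child attribution (R2), Dana Petrov is treated as owning Sofia Petrov's 5% interest in Quarry Capital LLC.
Chain via Granite Pharma AG → Wildmere Partners LP → Brightpath Group plc (R1): 100% × 17% × 68% × 18% = 2.0808% of Quarry Capital LLC.
Chain via Oakhollow Energy Co. → Beacon Mining NL → Stonebridge Shipping BV (R1): 100% × 89% × 62% × 61% = 33.6598% of Quarry Capital LLC.
Direct interest in Quarry Capital LLC: 5%.
Aggregating (R3): 2.0808% + 33.6598% + 5% = 40.7406%.
40.7406% exceeds the 10% threshold by 30.7406 percentage points.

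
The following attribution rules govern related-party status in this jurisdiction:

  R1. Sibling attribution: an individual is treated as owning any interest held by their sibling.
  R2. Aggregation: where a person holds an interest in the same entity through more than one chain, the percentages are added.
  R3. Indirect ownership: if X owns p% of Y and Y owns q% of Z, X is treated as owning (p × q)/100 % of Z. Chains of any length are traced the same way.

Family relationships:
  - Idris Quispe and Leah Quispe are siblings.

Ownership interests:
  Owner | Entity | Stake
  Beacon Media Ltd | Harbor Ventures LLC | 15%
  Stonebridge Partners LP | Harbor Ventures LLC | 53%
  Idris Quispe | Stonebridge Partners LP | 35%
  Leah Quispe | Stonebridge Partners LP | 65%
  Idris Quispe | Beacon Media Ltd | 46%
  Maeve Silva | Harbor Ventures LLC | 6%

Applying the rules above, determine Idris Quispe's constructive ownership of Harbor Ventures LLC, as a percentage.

By sibling attribution (R1), Idris Quispe is treated as also owning Leah Quispe's interest in Stonebridge Partners LP, giving 35% + 65% = 100%.
Chain via Stonebridge Partners LP (R3): 100% × 53% = 53% of Harbor Ventures LLC.
Chain via Beacon Media Ltd (R3): 46% × 15% = 6.9% of Harbor Ventures LLC.
Aggregating (R2): 53% + 6.9% = 59.9%.

59.9%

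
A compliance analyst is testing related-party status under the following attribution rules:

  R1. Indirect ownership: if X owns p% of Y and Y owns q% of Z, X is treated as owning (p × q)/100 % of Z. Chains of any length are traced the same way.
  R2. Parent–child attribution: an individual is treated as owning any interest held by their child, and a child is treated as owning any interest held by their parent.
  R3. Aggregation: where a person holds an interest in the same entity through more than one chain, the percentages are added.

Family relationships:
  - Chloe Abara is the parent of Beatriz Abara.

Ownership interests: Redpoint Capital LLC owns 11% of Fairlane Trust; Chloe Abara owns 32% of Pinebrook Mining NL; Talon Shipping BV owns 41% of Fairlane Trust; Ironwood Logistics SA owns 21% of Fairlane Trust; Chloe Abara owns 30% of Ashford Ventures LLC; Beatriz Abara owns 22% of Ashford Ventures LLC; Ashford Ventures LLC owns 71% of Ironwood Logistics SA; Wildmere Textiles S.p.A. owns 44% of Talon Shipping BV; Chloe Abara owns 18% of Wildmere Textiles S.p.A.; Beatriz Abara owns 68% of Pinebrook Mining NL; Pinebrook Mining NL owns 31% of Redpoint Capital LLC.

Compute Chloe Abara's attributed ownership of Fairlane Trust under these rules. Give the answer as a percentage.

By parent–child attribution (R2), Chloe Abara is treated as also owning Beatriz Abara's interest in Pinebrook Mining NL, giving 32% + 68% = 100%.
By parent–child attribution (R2), Chloe Abara is treated as also owning Beatriz Abara's interest in Ashford Ventures LLC, giving 30% + 22% = 52%.
Chain via Pinebrook Mining NL → Redpoint Capital LLC (R1): 100% × 31% × 11% = 3.41% of Fairlane Trust.
Chain via Wildmere Textiles S.p.A. → Talon Shipping BV (R1): 18% × 44% × 41% = 3.2472% of Fairlane Trust.
Chain via Ashford Ventures LLC → Ironwood Logistics SA (R1): 52% × 71% × 21% = 7.7532% of Fairlane Trust.
Aggregating (R3): 3.41% + 3.2472% + 7.7532% = 14.4104%.

14.4104%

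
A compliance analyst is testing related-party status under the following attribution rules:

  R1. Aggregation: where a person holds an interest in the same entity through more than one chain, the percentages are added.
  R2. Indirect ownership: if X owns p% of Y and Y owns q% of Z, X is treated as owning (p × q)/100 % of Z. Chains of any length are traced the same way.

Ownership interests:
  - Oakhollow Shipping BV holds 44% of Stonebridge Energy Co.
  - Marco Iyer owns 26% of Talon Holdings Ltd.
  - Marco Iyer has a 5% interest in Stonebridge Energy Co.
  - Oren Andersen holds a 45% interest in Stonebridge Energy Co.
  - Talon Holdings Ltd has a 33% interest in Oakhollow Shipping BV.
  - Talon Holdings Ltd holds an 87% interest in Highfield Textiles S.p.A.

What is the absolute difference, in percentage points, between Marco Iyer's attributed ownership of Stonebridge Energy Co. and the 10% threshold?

Chain via Talon Holdings Ltd → Oakhollow Shipping BV (R2): 26% × 33% × 44% = 3.7752% of Stonebridge Energy Co.
Direct interest in Stonebridge Energy Co: 5%.
Aggregating (R1): 3.7752% + 5% = 8.7752%.
8.7752% falls short of the 10% threshold by 1.2248 percentage points.

1.2248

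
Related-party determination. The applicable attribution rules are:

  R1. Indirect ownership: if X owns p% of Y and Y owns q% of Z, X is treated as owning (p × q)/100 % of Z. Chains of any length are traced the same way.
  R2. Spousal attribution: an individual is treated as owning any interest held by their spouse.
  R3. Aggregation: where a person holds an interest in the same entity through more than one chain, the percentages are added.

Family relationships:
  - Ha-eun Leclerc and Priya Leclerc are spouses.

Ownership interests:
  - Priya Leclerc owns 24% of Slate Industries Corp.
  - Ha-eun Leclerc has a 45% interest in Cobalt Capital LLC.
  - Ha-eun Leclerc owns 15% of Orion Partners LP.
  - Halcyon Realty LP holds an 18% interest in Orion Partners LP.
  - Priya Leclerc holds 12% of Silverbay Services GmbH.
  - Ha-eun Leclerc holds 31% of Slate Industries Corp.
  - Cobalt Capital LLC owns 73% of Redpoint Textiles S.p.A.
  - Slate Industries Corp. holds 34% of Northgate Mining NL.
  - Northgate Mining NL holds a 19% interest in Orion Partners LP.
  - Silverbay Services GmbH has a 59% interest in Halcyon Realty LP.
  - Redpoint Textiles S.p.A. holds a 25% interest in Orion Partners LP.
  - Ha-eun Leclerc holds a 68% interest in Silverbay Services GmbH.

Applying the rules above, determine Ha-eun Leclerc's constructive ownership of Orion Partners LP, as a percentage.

By spousal attribution (R2), Ha-eun Leclerc is treated as also owning Priya Leclerc's interest in Slate Industries Corp, giving 31% + 24% = 55%.
By spousal attribution (R2), Ha-eun Leclerc is treated as also owning Priya Leclerc's interest in Silverbay Services GmbH, giving 68% + 12% = 80%.
Chain via Slate Industries Corp. → Northgate Mining NL (R1): 55% × 34% × 19% = 3.553% of Orion Partners LP.
Chain via Silverbay Services GmbH → Halcyon Realty LP (R1): 80% × 59% × 18% = 8.496% of Orion Partners LP.
Chain via Cobalt Capital LLC → Redpoint Textiles S.p.A. (R1): 45% × 73% × 25% = 8.2125% of Orion Partners LP.
Direct interest in Orion Partners LP: 15%.
Aggregating (R3): 3.553% + 8.496% + 8.2125% + 15% = 35.2615%.

35.2615%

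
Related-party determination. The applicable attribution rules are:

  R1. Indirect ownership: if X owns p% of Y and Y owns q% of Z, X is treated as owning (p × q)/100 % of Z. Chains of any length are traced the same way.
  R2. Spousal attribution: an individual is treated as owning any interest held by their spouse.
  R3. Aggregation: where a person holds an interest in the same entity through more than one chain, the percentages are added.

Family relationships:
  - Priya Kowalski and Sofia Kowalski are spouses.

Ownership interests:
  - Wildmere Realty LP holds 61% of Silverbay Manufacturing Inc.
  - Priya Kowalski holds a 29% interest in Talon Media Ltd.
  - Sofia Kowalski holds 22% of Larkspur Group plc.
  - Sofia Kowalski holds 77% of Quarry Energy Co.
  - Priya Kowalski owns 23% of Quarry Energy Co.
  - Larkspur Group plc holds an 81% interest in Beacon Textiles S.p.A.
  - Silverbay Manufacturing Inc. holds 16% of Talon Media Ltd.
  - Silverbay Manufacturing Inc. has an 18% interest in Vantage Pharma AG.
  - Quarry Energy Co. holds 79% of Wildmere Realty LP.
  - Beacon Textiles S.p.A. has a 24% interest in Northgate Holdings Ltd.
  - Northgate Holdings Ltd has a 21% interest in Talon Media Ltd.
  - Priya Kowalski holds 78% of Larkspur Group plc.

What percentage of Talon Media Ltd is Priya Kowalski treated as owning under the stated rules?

40.7928%

By spousal attribution (R2), Priya Kowalski is treated as also owning Sofia Kowalski's interest in Quarry Energy Co, giving 23% + 77% = 100%.
By spousal attribution (R2), Priya Kowalski is treated as also owning Sofia Kowalski's interest in Larkspur Group plc, giving 78% + 22% = 100%.
Chain via Quarry Energy Co. → Wildmere Realty LP → Silverbay Manufacturing Inc. (R1): 100% × 79% × 61% × 16% = 7.7104% of Talon Media Ltd.
Chain via Larkspur Group plc → Beacon Textiles S.p.A. → Northgate Holdings Ltd (R1): 100% × 81% × 24% × 21% = 4.0824% of Talon Media Ltd.
Direct interest in Talon Media Ltd: 29%.
Aggregating (R3): 7.7104% + 4.0824% + 29% = 40.7928%.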